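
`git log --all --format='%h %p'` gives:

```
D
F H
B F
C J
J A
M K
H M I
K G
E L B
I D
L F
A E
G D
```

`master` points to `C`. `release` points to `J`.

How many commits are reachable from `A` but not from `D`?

Reachable from A: {A, B, D, E, F, G, H, I, K, L, M}.
Reachable from D: {D}.
In A's history but not D's: {A, B, E, F, G, H, I, K, L, M} — 10 commits.

10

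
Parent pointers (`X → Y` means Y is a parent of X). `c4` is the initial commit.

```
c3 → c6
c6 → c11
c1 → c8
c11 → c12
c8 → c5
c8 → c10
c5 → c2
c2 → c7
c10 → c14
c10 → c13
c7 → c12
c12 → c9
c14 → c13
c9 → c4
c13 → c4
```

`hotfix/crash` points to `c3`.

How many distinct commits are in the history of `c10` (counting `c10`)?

Walking parent pointers from c10: reachable set = {c10, c13, c14, c4}.
That is 4 commits.

4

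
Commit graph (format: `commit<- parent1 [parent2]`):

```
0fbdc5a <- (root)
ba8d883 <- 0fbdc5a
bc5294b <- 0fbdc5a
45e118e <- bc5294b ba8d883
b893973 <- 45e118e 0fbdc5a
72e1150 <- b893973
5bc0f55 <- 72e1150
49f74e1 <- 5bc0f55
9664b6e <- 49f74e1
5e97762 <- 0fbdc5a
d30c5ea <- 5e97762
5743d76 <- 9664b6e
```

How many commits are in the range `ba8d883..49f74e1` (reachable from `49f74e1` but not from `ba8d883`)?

Reachable from 49f74e1: {0fbdc5a, 45e118e, 49f74e1, 5bc0f55, 72e1150, b893973, ba8d883, bc5294b}.
Reachable from ba8d883: {0fbdc5a, ba8d883}.
In 49f74e1's history but not ba8d883's: {45e118e, 49f74e1, 5bc0f55, 72e1150, b893973, bc5294b} — 6 commits.

6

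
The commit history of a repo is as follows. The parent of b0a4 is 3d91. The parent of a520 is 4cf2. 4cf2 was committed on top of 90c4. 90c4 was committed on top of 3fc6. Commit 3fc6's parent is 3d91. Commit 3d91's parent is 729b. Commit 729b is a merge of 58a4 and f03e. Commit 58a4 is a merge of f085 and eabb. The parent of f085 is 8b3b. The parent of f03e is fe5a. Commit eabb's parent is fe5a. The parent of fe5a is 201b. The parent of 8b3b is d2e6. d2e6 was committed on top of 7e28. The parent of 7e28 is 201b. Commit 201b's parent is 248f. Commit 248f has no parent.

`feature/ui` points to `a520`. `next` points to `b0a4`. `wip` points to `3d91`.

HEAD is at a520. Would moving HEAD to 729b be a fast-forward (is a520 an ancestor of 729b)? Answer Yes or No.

A fast-forward from a520 to 729b is possible iff a520 is an ancestor of 729b.
Ancestors of 729b: {201b, 248f, 58a4, 729b, 7e28, 8b3b, d2e6, eabb, f03e, f085, fe5a}.
a520 is not among them, so fast-forward is not possible.

No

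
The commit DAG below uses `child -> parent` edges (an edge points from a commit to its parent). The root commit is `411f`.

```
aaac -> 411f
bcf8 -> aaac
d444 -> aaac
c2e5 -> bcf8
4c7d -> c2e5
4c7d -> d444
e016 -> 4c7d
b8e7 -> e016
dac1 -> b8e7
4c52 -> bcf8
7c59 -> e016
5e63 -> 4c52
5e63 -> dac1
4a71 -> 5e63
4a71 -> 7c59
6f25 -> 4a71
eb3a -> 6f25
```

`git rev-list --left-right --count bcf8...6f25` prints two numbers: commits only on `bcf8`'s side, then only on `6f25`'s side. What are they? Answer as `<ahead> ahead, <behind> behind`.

Reachable from bcf8: {411f, aaac, bcf8}.
Reachable from 6f25: {411f, 4a71, 4c52, 4c7d, 5e63, 6f25, 7c59, aaac, b8e7, bcf8, c2e5, d444, dac1, e016}.
Only in bcf8's history (ahead): {} — 0.
Only in 6f25's history (behind): {4a71, 4c52, 4c7d, 5e63, 6f25, 7c59, b8e7, c2e5, d444, dac1, e016} — 11.

0 ahead, 11 behind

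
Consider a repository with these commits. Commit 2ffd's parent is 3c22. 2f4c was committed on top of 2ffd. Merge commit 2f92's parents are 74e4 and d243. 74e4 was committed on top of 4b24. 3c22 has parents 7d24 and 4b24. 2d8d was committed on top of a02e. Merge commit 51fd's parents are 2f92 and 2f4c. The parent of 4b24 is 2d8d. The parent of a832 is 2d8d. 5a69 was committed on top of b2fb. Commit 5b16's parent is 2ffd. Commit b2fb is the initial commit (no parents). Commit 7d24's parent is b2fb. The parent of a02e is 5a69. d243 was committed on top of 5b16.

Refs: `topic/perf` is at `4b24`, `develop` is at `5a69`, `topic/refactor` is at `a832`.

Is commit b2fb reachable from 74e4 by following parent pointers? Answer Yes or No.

Yes

Ancestors of 74e4 (commits reachable by following parents): {2d8d, 4b24, 5a69, 74e4, a02e, b2fb}.
b2fb is in that set, so it is an ancestor of 74e4.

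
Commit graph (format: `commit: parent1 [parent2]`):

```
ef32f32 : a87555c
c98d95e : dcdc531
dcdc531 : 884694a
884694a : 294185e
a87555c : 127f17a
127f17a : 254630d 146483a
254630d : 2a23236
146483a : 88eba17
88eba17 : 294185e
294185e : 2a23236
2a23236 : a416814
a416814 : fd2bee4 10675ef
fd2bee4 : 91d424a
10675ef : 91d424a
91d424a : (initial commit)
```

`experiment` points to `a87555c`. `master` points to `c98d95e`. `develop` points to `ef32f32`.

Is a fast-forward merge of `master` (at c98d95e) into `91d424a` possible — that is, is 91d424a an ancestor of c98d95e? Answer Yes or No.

A fast-forward from 91d424a to c98d95e is possible iff 91d424a is an ancestor of c98d95e.
Ancestors of c98d95e: {10675ef, 294185e, 2a23236, 884694a, 91d424a, a416814, c98d95e, dcdc531, fd2bee4}.
91d424a is among them, so fast-forward is possible.

Yes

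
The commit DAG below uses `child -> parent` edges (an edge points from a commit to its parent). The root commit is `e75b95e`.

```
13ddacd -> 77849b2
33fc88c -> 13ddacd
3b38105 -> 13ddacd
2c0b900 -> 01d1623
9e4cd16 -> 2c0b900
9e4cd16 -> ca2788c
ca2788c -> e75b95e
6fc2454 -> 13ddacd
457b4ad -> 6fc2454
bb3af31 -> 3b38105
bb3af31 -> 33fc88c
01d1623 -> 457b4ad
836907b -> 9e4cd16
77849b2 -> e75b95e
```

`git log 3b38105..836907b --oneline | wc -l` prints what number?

Reachable from 836907b: {01d1623, 13ddacd, 2c0b900, 457b4ad, 6fc2454, 77849b2, 836907b, 9e4cd16, ca2788c, e75b95e}.
Reachable from 3b38105: {13ddacd, 3b38105, 77849b2, e75b95e}.
In 836907b's history but not 3b38105's: {01d1623, 2c0b900, 457b4ad, 6fc2454, 836907b, 9e4cd16, ca2788c} — 7 commits.

7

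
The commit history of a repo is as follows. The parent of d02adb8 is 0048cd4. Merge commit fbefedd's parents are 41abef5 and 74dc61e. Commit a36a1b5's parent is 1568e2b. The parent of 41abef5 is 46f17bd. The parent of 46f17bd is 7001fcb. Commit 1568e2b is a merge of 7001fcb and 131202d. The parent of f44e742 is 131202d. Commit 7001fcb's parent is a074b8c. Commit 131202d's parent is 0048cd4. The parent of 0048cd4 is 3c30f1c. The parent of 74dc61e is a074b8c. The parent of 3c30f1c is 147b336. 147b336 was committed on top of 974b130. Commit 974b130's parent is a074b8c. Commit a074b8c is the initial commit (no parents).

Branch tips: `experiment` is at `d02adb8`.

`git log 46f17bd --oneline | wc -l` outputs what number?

Walking parent pointers from 46f17bd: reachable set = {46f17bd, 7001fcb, a074b8c}.
That is 3 commits.

3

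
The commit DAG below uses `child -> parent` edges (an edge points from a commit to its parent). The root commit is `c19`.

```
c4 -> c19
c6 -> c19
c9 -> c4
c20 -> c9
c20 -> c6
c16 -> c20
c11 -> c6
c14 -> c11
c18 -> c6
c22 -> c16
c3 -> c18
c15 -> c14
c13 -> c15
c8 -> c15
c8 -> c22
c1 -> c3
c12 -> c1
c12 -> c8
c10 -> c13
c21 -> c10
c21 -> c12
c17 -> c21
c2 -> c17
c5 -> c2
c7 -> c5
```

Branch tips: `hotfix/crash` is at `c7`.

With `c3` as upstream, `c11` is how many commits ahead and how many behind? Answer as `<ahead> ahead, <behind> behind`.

Reachable from c11: {c11, c19, c6}.
Reachable from c3: {c18, c19, c3, c6}.
Only in c11's history (ahead): {c11} — 1.
Only in c3's history (behind): {c18, c3} — 2.

1 ahead, 2 behind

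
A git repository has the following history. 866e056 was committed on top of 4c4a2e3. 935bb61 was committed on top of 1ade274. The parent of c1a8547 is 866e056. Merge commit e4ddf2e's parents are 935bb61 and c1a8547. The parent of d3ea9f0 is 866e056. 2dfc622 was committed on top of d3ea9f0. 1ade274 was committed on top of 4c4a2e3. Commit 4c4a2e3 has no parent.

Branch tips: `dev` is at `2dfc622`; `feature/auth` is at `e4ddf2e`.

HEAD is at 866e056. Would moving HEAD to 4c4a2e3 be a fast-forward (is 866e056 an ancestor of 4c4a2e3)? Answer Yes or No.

A fast-forward from 866e056 to 4c4a2e3 is possible iff 866e056 is an ancestor of 4c4a2e3.
Ancestors of 4c4a2e3: {4c4a2e3}.
866e056 is not among them, so fast-forward is not possible.

No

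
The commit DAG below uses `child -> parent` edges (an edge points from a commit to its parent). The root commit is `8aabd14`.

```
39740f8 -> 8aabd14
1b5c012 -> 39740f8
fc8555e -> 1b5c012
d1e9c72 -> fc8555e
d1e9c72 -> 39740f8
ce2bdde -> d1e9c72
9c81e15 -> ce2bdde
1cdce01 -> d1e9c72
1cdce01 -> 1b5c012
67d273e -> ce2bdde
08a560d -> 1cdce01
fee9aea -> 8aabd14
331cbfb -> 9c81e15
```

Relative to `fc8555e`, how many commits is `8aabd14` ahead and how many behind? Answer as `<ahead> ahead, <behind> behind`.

0 ahead, 3 behind

Reachable from 8aabd14: {8aabd14}.
Reachable from fc8555e: {1b5c012, 39740f8, 8aabd14, fc8555e}.
Only in 8aabd14's history (ahead): {} — 0.
Only in fc8555e's history (behind): {1b5c012, 39740f8, fc8555e} — 3.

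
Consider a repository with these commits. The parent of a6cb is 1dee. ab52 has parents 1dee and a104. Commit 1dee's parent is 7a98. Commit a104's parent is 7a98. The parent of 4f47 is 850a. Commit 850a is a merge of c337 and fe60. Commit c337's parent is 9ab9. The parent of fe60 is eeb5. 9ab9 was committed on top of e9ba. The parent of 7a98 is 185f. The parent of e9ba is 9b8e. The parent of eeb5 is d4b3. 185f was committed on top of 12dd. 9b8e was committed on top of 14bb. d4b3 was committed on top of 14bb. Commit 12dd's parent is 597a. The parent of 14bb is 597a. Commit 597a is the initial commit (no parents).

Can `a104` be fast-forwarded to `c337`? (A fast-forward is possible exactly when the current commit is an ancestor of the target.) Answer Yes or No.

No

A fast-forward from a104 to c337 is possible iff a104 is an ancestor of c337.
Ancestors of c337: {14bb, 597a, 9ab9, 9b8e, c337, e9ba}.
a104 is not among them, so fast-forward is not possible.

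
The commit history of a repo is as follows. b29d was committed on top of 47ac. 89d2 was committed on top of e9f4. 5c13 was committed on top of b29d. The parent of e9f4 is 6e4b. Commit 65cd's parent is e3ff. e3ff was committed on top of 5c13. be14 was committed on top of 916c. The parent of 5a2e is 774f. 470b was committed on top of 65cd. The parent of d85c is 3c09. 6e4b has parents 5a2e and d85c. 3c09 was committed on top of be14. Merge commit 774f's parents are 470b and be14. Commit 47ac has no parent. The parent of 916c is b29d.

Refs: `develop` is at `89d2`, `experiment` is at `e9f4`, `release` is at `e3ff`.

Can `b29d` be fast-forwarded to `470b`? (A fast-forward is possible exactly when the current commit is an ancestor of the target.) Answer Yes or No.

Yes

A fast-forward from b29d to 470b is possible iff b29d is an ancestor of 470b.
Ancestors of 470b: {470b, 47ac, 5c13, 65cd, b29d, e3ff}.
b29d is among them, so fast-forward is possible.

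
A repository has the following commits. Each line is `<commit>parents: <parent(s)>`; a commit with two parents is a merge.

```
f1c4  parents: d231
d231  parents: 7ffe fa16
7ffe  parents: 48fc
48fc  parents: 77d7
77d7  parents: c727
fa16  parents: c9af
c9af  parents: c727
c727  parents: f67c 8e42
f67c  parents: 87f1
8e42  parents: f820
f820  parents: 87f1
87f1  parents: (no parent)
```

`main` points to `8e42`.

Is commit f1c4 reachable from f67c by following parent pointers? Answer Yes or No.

No

Ancestors of f67c: {87f1, f67c}.
f1c4 is not in that set, so it is not an ancestor of f67c.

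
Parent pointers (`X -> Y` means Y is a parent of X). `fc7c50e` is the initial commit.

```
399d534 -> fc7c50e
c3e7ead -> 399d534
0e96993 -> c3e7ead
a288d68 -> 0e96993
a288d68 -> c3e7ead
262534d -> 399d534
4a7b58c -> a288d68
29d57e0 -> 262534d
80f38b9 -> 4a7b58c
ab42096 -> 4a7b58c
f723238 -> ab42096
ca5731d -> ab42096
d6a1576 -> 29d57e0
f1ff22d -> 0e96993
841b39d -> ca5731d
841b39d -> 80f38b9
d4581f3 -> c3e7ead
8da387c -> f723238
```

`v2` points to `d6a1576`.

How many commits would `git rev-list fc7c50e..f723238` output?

Reachable from f723238: {0e96993, 399d534, 4a7b58c, a288d68, ab42096, c3e7ead, f723238, fc7c50e}.
Reachable from fc7c50e: {fc7c50e}.
In f723238's history but not fc7c50e's: {0e96993, 399d534, 4a7b58c, a288d68, ab42096, c3e7ead, f723238} — 7 commits.

7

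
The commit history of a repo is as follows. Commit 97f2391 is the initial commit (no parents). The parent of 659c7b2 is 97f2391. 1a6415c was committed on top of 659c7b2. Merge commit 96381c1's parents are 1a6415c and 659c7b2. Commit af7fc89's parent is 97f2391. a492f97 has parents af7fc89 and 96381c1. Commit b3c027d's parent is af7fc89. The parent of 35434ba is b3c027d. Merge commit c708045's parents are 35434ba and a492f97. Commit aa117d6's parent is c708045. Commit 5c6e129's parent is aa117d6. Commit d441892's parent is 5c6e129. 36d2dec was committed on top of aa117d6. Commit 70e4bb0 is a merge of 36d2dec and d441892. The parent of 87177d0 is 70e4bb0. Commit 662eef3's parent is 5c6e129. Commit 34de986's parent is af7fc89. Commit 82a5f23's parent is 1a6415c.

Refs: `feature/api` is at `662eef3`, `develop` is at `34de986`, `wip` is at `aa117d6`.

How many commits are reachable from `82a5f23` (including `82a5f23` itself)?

4

Walking parent pointers from 82a5f23: reachable set = {1a6415c, 659c7b2, 82a5f23, 97f2391}.
That is 4 commits.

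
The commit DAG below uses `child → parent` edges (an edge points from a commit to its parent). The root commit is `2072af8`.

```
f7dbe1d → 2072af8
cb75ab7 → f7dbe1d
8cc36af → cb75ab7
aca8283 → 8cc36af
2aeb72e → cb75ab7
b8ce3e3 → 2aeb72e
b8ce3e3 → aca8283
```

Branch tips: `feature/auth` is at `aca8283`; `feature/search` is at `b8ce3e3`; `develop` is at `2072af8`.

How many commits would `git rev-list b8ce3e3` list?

Walking parent pointers from b8ce3e3: reachable set = {2072af8, 2aeb72e, 8cc36af, aca8283, b8ce3e3, cb75ab7, f7dbe1d}.
That is 7 commits.

7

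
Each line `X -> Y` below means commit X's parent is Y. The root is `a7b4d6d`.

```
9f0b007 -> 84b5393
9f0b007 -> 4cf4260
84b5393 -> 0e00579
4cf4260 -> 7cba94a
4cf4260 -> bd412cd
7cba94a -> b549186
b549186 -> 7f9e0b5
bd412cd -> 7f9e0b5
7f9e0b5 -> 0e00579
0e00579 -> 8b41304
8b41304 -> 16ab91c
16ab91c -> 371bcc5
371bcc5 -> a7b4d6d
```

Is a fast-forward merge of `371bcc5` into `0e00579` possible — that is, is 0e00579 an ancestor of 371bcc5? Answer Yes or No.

A fast-forward from 0e00579 to 371bcc5 is possible iff 0e00579 is an ancestor of 371bcc5.
Ancestors of 371bcc5: {371bcc5, a7b4d6d}.
0e00579 is not among them, so fast-forward is not possible.

No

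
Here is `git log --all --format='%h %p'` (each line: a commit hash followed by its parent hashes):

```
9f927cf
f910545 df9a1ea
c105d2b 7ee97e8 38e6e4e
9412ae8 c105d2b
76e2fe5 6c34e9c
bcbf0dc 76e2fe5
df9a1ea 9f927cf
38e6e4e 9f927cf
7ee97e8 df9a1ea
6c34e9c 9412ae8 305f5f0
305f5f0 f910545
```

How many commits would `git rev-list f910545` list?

Walking parent pointers from f910545: reachable set = {9f927cf, df9a1ea, f910545}.
That is 3 commits.

3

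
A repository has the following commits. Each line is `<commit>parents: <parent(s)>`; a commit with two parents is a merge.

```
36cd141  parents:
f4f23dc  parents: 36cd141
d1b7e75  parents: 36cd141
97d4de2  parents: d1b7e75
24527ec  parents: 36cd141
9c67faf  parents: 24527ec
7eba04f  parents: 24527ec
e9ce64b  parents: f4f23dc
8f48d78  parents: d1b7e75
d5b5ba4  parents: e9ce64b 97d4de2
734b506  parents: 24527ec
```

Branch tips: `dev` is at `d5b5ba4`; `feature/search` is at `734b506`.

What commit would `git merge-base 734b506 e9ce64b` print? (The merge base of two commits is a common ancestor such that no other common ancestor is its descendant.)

Ancestors of 734b506: {24527ec, 36cd141, 734b506}.
Ancestors of e9ce64b: {36cd141, e9ce64b, f4f23dc}.
Common ancestors: {36cd141}.
The only common ancestor is 36cd141, so it is the merge base.

36cd141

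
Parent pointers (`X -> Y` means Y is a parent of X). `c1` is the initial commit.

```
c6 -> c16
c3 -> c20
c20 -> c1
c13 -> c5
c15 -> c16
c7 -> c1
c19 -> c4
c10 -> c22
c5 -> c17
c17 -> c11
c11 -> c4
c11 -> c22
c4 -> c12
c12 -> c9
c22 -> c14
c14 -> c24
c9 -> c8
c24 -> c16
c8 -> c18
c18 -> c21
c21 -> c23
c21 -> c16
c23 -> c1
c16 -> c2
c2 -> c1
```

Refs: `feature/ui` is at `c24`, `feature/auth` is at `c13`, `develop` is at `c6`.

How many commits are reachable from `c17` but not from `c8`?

Reachable from c17: {c1, c11, c12, c14, c16, c17, c18, c2, c21, c22, c23, c24, c4, c8, c9}.
Reachable from c8: {c1, c16, c18, c2, c21, c23, c8}.
In c17's history but not c8's: {c11, c12, c14, c17, c22, c24, c4, c9} — 8 commits.

8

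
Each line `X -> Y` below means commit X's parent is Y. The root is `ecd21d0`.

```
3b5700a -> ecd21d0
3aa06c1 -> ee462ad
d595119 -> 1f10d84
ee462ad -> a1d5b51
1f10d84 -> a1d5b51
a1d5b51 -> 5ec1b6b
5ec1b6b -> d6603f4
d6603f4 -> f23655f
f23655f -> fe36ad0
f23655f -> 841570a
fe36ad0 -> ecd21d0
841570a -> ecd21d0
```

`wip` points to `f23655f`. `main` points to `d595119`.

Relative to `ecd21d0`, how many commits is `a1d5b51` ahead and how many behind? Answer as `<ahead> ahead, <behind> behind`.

6 ahead, 0 behind

Reachable from a1d5b51: {5ec1b6b, 841570a, a1d5b51, d6603f4, ecd21d0, f23655f, fe36ad0}.
Reachable from ecd21d0: {ecd21d0}.
Only in a1d5b51's history (ahead): {5ec1b6b, 841570a, a1d5b51, d6603f4, f23655f, fe36ad0} — 6.
Only in ecd21d0's history (behind): {} — 0.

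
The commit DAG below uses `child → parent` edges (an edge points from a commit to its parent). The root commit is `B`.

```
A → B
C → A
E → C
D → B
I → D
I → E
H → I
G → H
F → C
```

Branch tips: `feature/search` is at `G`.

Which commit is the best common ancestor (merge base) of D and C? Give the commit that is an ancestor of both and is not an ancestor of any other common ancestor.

Ancestors of D: {B, D}.
Ancestors of C: {A, B, C}.
Common ancestors: {B}.
The only common ancestor is B, so it is the merge base.

B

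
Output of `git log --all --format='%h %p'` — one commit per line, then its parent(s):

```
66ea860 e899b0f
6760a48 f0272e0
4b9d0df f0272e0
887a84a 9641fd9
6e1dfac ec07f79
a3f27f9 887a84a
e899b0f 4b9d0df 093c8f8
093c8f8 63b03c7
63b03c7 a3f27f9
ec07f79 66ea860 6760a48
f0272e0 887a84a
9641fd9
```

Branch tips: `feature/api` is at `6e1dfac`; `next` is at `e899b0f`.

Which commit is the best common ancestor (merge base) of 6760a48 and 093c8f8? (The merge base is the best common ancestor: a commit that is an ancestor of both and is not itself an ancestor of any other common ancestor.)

Ancestors of 6760a48: {6760a48, 887a84a, 9641fd9, f0272e0}.
Ancestors of 093c8f8: {093c8f8, 63b03c7, 887a84a, 9641fd9, a3f27f9}.
Common ancestors: {887a84a, 9641fd9}.
Among these, 887a84a is not an ancestor of any other common ancestor — it is the merge base.

887a84a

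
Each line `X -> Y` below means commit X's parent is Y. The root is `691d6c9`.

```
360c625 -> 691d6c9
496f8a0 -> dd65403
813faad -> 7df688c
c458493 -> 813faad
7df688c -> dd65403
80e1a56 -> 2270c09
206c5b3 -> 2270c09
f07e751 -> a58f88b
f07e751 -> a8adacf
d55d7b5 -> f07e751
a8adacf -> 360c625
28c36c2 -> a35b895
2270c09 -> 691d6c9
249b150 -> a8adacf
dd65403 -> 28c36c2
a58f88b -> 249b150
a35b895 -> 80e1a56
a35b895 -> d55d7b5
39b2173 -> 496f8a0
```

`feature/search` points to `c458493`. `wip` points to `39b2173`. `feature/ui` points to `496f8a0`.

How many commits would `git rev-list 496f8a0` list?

13

Walking parent pointers from 496f8a0: reachable set = {2270c09, 249b150, 28c36c2, 360c625, 496f8a0, 691d6c9, 80e1a56, a35b895, a58f88b, a8adacf, d55d7b5, dd65403, f07e751}.
That is 13 commits.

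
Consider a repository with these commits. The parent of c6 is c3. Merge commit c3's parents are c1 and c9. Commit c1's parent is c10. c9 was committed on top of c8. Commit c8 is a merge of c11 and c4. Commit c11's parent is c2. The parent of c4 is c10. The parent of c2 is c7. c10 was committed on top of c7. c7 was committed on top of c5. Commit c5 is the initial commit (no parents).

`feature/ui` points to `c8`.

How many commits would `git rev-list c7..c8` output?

5

Reachable from c8: {c10, c11, c2, c4, c5, c7, c8}.
Reachable from c7: {c5, c7}.
In c8's history but not c7's: {c10, c11, c2, c4, c8} — 5 commits.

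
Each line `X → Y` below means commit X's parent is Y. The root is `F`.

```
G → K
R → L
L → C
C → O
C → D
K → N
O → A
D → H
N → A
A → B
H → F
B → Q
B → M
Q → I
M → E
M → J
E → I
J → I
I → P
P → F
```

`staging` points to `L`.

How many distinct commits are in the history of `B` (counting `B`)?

Walking parent pointers from B: reachable set = {B, E, F, I, J, M, P, Q}.
That is 8 commits.

8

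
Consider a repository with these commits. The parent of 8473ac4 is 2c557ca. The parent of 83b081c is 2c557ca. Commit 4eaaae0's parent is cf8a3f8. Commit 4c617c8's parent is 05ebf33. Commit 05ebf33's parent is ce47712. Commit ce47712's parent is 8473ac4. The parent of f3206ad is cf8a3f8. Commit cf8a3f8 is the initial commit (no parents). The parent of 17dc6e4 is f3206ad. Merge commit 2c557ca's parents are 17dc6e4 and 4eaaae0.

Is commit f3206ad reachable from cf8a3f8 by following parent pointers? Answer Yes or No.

No

Ancestors of cf8a3f8: {cf8a3f8}.
f3206ad is not in that set, so it is not an ancestor of cf8a3f8.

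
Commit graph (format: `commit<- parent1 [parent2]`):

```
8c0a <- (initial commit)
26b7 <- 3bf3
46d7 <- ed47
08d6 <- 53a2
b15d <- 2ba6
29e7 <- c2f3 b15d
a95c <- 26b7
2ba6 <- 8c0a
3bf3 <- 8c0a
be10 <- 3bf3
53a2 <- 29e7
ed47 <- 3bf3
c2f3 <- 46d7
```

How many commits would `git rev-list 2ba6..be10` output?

Reachable from be10: {3bf3, 8c0a, be10}.
Reachable from 2ba6: {2ba6, 8c0a}.
In be10's history but not 2ba6's: {3bf3, be10} — 2 commits.

2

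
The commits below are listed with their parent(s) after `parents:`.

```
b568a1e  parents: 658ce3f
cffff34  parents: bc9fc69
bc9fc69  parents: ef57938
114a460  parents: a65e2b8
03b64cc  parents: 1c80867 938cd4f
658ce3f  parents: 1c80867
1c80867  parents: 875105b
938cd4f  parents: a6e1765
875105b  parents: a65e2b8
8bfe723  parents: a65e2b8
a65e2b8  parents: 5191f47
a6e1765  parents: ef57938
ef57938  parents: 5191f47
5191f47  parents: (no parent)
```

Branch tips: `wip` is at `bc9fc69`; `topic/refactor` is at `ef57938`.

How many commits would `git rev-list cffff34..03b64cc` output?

Reachable from 03b64cc: {03b64cc, 1c80867, 5191f47, 875105b, 938cd4f, a65e2b8, a6e1765, ef57938}.
Reachable from cffff34: {5191f47, bc9fc69, cffff34, ef57938}.
In 03b64cc's history but not cffff34's: {03b64cc, 1c80867, 875105b, 938cd4f, a65e2b8, a6e1765} — 6 commits.

6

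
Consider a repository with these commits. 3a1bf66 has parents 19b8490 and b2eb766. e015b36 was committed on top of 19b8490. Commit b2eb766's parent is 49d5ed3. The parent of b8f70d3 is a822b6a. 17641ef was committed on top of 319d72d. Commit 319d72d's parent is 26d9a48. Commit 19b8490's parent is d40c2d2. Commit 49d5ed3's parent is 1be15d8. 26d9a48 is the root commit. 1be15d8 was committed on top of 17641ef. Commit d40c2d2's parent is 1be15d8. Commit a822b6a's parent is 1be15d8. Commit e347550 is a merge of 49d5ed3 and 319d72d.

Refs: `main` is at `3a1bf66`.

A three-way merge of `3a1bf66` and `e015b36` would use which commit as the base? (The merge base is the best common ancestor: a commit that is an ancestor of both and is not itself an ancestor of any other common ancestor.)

19b8490

Ancestors of 3a1bf66: {17641ef, 19b8490, 1be15d8, 26d9a48, 319d72d, 3a1bf66, 49d5ed3, b2eb766, d40c2d2}.
Ancestors of e015b36: {17641ef, 19b8490, 1be15d8, 26d9a48, 319d72d, d40c2d2, e015b36}.
Common ancestors: {17641ef, 19b8490, 1be15d8, 26d9a48, 319d72d, d40c2d2}.
Among these, 19b8490 is not an ancestor of any other common ancestor — it is the merge base.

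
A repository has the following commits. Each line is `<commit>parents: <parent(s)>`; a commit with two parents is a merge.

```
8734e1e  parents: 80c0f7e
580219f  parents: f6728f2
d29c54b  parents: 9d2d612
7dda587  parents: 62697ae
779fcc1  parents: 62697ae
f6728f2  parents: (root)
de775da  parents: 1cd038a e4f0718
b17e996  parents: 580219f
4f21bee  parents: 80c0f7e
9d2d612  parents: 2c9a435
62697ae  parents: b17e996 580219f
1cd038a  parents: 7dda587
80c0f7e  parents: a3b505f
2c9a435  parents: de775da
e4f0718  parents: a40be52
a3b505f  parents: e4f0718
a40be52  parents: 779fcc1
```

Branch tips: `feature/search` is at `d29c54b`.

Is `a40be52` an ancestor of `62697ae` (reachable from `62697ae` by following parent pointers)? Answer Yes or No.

Ancestors of 62697ae: {580219f, 62697ae, b17e996, f6728f2}.
a40be52 is not in that set, so it is not an ancestor of 62697ae.

No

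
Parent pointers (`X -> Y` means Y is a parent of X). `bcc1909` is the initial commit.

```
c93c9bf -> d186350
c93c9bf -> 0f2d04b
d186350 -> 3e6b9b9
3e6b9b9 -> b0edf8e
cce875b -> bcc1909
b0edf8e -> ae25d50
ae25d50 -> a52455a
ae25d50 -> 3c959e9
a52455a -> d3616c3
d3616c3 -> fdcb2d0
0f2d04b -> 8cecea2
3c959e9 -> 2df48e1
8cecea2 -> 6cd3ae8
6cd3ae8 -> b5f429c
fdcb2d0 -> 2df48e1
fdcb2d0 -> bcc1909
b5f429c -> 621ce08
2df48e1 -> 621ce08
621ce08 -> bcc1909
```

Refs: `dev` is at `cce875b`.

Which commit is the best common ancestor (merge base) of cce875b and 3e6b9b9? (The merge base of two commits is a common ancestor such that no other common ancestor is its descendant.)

Ancestors of cce875b: {bcc1909, cce875b}.
Ancestors of 3e6b9b9: {2df48e1, 3c959e9, 3e6b9b9, 621ce08, a52455a, ae25d50, b0edf8e, bcc1909, d3616c3, fdcb2d0}.
Common ancestors: {bcc1909}.
The only common ancestor is bcc1909, so it is the merge base.

bcc1909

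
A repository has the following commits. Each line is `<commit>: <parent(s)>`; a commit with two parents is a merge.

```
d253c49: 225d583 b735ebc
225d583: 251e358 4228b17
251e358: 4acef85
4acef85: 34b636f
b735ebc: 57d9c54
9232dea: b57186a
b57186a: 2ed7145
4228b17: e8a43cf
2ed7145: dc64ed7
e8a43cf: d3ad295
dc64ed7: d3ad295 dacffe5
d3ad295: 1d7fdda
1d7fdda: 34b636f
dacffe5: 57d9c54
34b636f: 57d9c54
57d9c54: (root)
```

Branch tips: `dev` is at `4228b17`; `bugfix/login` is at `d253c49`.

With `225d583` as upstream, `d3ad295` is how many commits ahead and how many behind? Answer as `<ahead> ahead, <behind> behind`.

Reachable from d3ad295: {1d7fdda, 34b636f, 57d9c54, d3ad295}.
Reachable from 225d583: {1d7fdda, 225d583, 251e358, 34b636f, 4228b17, 4acef85, 57d9c54, d3ad295, e8a43cf}.
Only in d3ad295's history (ahead): {} — 0.
Only in 225d583's history (behind): {225d583, 251e358, 4228b17, 4acef85, e8a43cf} — 5.

0 ahead, 5 behind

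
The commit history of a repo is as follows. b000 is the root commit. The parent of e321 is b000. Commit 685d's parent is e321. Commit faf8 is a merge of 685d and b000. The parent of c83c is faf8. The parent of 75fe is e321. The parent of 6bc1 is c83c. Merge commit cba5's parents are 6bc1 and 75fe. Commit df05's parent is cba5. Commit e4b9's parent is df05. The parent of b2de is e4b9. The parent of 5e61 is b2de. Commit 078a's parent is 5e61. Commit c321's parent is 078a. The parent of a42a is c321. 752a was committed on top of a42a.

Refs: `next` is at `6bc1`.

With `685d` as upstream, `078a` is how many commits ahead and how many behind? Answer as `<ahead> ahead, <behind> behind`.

10 ahead, 0 behind

Reachable from 078a: {078a, 5e61, 685d, 6bc1, 75fe, b000, b2de, c83c, cba5, df05, e321, e4b9, faf8}.
Reachable from 685d: {685d, b000, e321}.
Only in 078a's history (ahead): {078a, 5e61, 6bc1, 75fe, b2de, c83c, cba5, df05, e4b9, faf8} — 10.
Only in 685d's history (behind): {} — 0.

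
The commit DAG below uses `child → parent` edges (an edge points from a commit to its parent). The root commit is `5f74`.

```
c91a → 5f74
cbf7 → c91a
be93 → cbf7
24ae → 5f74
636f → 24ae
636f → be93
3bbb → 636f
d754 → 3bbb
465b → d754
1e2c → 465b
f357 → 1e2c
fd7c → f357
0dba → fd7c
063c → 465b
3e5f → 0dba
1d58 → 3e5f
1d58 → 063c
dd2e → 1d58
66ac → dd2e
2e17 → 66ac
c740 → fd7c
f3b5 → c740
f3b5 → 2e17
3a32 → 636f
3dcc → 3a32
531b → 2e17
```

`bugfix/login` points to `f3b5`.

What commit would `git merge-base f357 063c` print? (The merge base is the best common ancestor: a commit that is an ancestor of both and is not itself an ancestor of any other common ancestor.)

465b

Ancestors of f357: {1e2c, 24ae, 3bbb, 465b, 5f74, 636f, be93, c91a, cbf7, d754, f357}.
Ancestors of 063c: {063c, 24ae, 3bbb, 465b, 5f74, 636f, be93, c91a, cbf7, d754}.
Common ancestors: {24ae, 3bbb, 465b, 5f74, 636f, be93, c91a, cbf7, d754}.
Among these, 465b is not an ancestor of any other common ancestor — it is the merge base.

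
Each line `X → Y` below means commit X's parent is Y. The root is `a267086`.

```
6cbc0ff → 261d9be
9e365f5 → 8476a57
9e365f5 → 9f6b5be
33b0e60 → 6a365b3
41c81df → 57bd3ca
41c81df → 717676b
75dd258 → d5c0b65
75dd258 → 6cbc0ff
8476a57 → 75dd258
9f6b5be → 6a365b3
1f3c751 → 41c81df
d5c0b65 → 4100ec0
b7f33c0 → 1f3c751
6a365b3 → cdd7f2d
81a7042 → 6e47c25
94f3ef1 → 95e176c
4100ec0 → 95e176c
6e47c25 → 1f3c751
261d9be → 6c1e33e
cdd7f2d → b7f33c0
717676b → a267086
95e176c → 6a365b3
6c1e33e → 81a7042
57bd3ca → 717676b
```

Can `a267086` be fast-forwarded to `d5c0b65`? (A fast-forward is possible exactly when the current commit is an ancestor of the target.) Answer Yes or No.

Yes

A fast-forward from a267086 to d5c0b65 is possible iff a267086 is an ancestor of d5c0b65.
Ancestors of d5c0b65: {1f3c751, 4100ec0, 41c81df, 57bd3ca, 6a365b3, 717676b, 95e176c, a267086, b7f33c0, cdd7f2d, d5c0b65}.
a267086 is among them, so fast-forward is possible.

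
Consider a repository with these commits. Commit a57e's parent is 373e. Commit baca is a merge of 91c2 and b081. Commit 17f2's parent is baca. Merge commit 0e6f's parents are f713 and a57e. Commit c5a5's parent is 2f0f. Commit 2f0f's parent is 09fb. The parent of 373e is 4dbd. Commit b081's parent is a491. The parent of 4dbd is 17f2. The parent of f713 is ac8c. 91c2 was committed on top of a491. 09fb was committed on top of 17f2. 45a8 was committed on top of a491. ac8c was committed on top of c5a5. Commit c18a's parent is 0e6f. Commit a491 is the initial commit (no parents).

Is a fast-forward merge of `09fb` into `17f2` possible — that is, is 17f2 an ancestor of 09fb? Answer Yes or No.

A fast-forward from 17f2 to 09fb is possible iff 17f2 is an ancestor of 09fb.
Ancestors of 09fb: {09fb, 17f2, 91c2, a491, b081, baca}.
17f2 is among them, so fast-forward is possible.

Yes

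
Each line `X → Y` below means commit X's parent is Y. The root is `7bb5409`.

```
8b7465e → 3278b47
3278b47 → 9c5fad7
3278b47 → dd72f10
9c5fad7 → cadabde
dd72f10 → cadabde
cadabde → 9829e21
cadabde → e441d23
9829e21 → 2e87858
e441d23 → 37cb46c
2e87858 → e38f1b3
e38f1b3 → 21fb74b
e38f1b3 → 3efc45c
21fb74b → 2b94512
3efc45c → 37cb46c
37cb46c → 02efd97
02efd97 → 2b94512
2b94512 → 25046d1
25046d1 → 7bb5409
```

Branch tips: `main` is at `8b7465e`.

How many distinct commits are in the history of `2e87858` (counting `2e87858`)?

9

Walking parent pointers from 2e87858: reachable set = {02efd97, 21fb74b, 25046d1, 2b94512, 2e87858, 37cb46c, 3efc45c, 7bb5409, e38f1b3}.
That is 9 commits.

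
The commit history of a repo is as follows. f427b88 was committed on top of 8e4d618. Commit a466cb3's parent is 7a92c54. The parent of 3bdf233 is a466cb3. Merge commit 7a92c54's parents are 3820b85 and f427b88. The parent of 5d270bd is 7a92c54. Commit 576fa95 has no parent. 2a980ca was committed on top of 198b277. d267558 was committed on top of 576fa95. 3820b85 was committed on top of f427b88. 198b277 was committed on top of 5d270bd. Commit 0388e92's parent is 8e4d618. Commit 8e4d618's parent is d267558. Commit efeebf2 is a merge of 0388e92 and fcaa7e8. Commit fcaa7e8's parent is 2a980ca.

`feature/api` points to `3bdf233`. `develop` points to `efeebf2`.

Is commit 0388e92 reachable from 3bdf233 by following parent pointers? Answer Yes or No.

No

Ancestors of 3bdf233: {3820b85, 3bdf233, 576fa95, 7a92c54, 8e4d618, a466cb3, d267558, f427b88}.
0388e92 is not in that set, so it is not an ancestor of 3bdf233.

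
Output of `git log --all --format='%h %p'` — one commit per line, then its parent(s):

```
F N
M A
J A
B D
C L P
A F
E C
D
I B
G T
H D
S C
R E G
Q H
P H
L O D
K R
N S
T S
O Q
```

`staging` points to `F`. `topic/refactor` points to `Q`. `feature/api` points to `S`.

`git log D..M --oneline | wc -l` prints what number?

11

Reachable from M: {A, C, D, F, H, L, M, N, O, P, Q, S}.
Reachable from D: {D}.
In M's history but not D's: {A, C, F, H, L, M, N, O, P, Q, S} — 11 commits.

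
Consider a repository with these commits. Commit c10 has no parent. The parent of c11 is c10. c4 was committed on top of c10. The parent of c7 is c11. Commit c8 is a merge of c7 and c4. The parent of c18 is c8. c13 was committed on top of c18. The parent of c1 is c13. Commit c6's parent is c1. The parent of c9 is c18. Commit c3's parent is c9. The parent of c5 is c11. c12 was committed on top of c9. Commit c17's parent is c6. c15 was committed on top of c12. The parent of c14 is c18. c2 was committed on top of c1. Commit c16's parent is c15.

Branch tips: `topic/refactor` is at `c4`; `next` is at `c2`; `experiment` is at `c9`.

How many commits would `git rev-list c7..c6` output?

6

Reachable from c6: {c1, c10, c11, c13, c18, c4, c6, c7, c8}.
Reachable from c7: {c10, c11, c7}.
In c6's history but not c7's: {c1, c13, c18, c4, c6, c8} — 6 commits.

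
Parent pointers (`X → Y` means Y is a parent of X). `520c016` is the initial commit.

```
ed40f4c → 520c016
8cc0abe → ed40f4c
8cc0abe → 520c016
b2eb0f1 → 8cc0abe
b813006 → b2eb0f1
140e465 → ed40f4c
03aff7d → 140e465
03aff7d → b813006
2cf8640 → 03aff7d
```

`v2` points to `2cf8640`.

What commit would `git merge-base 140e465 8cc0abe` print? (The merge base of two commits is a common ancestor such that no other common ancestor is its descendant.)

ed40f4c

Ancestors of 140e465: {140e465, 520c016, ed40f4c}.
Ancestors of 8cc0abe: {520c016, 8cc0abe, ed40f4c}.
Common ancestors: {520c016, ed40f4c}.
Among these, ed40f4c is not an ancestor of any other common ancestor — it is the merge base.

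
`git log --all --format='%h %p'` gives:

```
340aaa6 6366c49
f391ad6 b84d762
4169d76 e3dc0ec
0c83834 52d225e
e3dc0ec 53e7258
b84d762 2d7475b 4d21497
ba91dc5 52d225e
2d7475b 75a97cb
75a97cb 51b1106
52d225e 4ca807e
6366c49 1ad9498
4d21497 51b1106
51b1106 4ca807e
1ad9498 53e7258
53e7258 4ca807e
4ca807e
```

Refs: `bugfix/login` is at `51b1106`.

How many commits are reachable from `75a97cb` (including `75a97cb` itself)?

3

Walking parent pointers from 75a97cb: reachable set = {4ca807e, 51b1106, 75a97cb}.
That is 3 commits.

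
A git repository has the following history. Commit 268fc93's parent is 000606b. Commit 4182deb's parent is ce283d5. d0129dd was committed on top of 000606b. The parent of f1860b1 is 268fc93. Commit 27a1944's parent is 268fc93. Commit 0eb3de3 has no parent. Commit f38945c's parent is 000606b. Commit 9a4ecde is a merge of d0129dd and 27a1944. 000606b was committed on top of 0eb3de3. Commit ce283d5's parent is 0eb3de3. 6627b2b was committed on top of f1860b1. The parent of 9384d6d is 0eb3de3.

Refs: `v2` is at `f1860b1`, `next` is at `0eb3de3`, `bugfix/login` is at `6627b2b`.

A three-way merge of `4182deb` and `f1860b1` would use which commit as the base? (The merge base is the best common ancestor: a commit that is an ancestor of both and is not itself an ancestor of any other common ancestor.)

0eb3de3

Ancestors of 4182deb: {0eb3de3, 4182deb, ce283d5}.
Ancestors of f1860b1: {000606b, 0eb3de3, 268fc93, f1860b1}.
Common ancestors: {0eb3de3}.
The only common ancestor is 0eb3de3, so it is the merge base.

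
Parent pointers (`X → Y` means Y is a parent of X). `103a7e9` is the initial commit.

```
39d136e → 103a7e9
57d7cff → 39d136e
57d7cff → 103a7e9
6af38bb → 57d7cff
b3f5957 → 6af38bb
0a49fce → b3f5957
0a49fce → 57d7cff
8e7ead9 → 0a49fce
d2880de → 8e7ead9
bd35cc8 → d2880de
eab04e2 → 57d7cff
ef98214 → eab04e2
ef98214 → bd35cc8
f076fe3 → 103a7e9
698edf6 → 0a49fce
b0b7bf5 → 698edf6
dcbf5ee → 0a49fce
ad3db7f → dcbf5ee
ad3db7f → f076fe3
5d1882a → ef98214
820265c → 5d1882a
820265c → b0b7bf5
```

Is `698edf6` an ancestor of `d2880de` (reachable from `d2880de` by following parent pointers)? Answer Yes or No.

No

Ancestors of d2880de: {0a49fce, 103a7e9, 39d136e, 57d7cff, 6af38bb, 8e7ead9, b3f5957, d2880de}.
698edf6 is not in that set, so it is not an ancestor of d2880de.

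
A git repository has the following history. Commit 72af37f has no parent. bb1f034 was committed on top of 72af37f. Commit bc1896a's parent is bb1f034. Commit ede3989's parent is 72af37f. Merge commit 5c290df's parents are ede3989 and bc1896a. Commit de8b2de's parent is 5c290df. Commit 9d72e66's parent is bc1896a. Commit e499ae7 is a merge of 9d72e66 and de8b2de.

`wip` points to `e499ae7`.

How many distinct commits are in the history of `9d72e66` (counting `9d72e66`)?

4

Walking parent pointers from 9d72e66: reachable set = {72af37f, 9d72e66, bb1f034, bc1896a}.
That is 4 commits.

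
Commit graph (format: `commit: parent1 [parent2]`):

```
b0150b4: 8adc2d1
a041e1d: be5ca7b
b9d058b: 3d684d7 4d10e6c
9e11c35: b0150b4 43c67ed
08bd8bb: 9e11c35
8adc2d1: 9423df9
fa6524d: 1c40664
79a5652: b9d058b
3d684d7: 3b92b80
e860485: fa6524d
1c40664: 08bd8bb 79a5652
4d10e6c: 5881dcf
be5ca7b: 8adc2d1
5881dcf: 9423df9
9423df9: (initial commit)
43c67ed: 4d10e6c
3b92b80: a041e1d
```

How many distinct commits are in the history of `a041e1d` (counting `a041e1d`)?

Walking parent pointers from a041e1d: reachable set = {8adc2d1, 9423df9, a041e1d, be5ca7b}.
That is 4 commits.

4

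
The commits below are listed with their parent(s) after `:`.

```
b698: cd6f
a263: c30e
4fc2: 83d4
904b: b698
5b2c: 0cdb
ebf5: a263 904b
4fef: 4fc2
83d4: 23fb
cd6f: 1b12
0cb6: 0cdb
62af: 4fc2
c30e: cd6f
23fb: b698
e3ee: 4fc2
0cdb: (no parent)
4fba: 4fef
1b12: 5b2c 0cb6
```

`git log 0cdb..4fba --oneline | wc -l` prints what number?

10

Reachable from 4fba: {0cb6, 0cdb, 1b12, 23fb, 4fba, 4fc2, 4fef, 5b2c, 83d4, b698, cd6f}.
Reachable from 0cdb: {0cdb}.
In 4fba's history but not 0cdb's: {0cb6, 1b12, 23fb, 4fba, 4fc2, 4fef, 5b2c, 83d4, b698, cd6f} — 10 commits.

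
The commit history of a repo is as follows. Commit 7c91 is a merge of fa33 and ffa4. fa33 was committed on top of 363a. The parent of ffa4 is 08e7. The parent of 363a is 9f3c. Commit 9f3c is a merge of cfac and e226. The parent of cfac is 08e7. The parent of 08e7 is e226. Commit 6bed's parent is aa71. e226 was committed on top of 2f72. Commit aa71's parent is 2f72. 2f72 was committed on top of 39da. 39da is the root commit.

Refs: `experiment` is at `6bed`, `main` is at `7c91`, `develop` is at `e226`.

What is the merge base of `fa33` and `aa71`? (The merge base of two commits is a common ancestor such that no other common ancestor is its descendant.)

Ancestors of fa33: {08e7, 2f72, 363a, 39da, 9f3c, cfac, e226, fa33}.
Ancestors of aa71: {2f72, 39da, aa71}.
Common ancestors: {2f72, 39da}.
Among these, 2f72 is not an ancestor of any other common ancestor — it is the merge base.

2f72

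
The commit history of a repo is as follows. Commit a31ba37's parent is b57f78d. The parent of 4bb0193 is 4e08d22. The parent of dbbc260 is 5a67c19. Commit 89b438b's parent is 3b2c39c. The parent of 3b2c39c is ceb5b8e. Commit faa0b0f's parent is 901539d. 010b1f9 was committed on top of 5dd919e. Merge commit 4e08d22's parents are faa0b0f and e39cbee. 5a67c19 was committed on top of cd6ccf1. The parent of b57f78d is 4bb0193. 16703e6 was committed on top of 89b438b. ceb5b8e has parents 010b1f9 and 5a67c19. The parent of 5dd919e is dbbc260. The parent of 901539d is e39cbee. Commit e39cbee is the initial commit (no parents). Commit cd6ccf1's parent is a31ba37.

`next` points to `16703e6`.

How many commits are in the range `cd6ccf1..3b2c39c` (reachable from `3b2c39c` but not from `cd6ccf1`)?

6

Reachable from 3b2c39c: {010b1f9, 3b2c39c, 4bb0193, 4e08d22, 5a67c19, 5dd919e, 901539d, a31ba37, b57f78d, cd6ccf1, ceb5b8e, dbbc260, e39cbee, faa0b0f}.
Reachable from cd6ccf1: {4bb0193, 4e08d22, 901539d, a31ba37, b57f78d, cd6ccf1, e39cbee, faa0b0f}.
In 3b2c39c's history but not cd6ccf1's: {010b1f9, 3b2c39c, 5a67c19, 5dd919e, ceb5b8e, dbbc260} — 6 commits.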